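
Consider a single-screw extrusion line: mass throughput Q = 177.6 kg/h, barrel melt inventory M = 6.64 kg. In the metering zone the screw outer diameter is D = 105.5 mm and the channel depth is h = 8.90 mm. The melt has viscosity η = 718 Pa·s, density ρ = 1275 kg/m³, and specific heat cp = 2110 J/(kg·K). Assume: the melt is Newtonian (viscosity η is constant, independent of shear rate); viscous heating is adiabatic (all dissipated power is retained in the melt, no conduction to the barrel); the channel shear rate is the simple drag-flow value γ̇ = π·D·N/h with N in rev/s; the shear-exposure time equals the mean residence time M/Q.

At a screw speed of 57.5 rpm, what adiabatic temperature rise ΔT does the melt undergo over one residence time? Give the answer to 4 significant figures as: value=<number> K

Convert throughput: Q = 177.6 kg/h = 177.6/3600 = 0.0493333 kg/s
t_res = M / Q_s = 6.64 ÷ 0.0493333 = 134.595 s
Geometry in metres: D = 105.5 mm → 0.1055 m, h = 8.90 mm → 0.0089 m; screw speed N = 57.5 rpm = 0.958333 rev/s
γ̇ = π D N / h = (π)(0.1055)(0.958333) / 0.0089 = 35.6886 s⁻¹
Adiabatic rise: ΔT = η γ̇² t_res / (ρ cp) = 718·(35.6886)²·134.595 / (1275·2110) = 45.7528 K

value=45.75 K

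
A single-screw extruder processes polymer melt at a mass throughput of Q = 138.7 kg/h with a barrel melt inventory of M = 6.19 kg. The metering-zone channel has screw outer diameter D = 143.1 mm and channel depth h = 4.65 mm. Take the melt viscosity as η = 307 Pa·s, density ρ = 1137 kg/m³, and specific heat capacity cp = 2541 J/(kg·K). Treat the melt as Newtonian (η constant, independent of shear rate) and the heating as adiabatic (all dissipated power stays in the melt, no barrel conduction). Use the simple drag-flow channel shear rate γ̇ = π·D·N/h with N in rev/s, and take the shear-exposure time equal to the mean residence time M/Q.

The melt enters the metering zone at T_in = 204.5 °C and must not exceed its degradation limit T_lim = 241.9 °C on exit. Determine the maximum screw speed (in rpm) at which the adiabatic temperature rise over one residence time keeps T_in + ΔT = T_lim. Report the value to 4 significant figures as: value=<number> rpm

Throughput in SI: Q_s = 138.7 kg/h ÷ 3600 s/h = 0.0385278 kg/s
t_res = M / Q_s = 6.19 ÷ 0.0385278 = 160.663 s
Geometry in SI: D = 143.1 mm → 0.1431 m, h = 4.65 mm → 0.00465 m
ΔT_a = T_lim − T_in = 241.9 °C − 204.5 °C = 37.4 K
γ̇_max² = ΔT_a·ρ·cp/(η·t_res) = 37.4·1137·2541/(307·160.663) = 2190.69 s⁻²
γ̇_max = √2190.69 = 46.8048 s⁻¹
N_max = γ̇_max h / (πD) = 46.8048·0.00465/(π·0.1431) = 0.484121 rev/s → ×60 = 29.0473 rpm

value=29.05 rpm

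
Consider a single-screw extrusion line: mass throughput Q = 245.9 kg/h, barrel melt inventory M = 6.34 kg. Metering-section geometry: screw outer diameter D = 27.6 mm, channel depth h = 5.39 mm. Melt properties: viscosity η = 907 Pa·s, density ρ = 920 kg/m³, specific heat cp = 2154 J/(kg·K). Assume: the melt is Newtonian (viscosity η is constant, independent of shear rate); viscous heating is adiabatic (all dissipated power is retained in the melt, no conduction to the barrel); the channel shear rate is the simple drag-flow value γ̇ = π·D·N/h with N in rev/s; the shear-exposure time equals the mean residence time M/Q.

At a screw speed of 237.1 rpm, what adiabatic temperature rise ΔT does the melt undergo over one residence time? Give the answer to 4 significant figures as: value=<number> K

value=171.7 K

Q_s = Q / 3600 = 245.9 / 3600 = 0.0683056 kg/s
t_res = M / Q_s = 6.34 / 0.0683056 = 92.8182 s
Geometry in metres: D = 27.6 mm → 0.0276 m, h = 5.39 mm → 0.00539 m; screw speed N = 237.1 rpm = 3.95167 rev/s
γ̇ = π·D·N / h = π · 0.0276 · 3.95167 / 0.00539 = 63.5697 s⁻¹
ΔT = η·γ̇²·t_res/(ρ·cp) = [907 × 63.5697² × 92.8182] / [920 × 2154] = 171.675 K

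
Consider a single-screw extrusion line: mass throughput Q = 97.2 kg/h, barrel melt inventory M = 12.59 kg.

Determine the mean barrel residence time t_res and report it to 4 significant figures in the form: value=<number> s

value=466.3 s

Throughput in SI: Q_s = 97.2 kg/h ÷ 3600 s/h = 0.027 kg/s
Mean residence time: t_res = M/Q_s = 12.59 kg / 0.027 kg/s = 466.296 s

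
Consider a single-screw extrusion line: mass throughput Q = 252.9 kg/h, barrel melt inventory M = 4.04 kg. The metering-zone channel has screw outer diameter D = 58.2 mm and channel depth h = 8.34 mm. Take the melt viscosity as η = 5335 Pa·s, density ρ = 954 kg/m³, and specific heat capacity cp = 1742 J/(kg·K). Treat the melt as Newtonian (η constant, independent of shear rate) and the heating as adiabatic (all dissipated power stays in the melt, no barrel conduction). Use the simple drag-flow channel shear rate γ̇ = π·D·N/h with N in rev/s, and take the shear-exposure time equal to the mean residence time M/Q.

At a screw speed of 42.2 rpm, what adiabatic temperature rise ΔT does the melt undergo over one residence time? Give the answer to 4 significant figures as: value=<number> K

Q_s = Q / 3600 = 252.9 / 3600 = 0.07025 kg/s
t_res = M / Q_s = 4.04 / 0.07025 = 57.5089 s
D = 58.2 mm = 0.0582 m;  h = 8.34 mm = 0.00834 m;  N = 42.2 rpm / 60 = 0.703333 rev/s
γ̇ = π·D·N / h = π · 0.0582 · 0.703333 / 0.00834 = 15.4194 s⁻¹
Adiabatic rise: ΔT = η γ̇² t_res / (ρ cp) = 5335·(15.4194)²·57.5089 / (954·1742) = 43.8944 K

value=43.89 K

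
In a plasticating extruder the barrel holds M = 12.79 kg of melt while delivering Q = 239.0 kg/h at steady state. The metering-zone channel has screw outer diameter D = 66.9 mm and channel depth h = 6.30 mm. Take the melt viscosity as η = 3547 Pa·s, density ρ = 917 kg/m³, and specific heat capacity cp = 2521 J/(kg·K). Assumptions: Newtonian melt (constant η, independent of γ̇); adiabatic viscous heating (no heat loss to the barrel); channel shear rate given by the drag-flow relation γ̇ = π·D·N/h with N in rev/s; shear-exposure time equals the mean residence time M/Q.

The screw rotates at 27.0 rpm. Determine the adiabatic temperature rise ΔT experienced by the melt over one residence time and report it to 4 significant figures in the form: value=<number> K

Convert throughput: Q = 239.0 kg/h = 239.0/3600 = 0.0663889 kg/s
Mean residence time: t_res = M/Q_s = 12.79 kg / 0.0663889 kg/s = 192.653 s
D = 66.9 mm = 0.0669 m;  h = 6.30 mm = 0.0063 m;  N = 27.0 rpm / 60 = 0.45 rev/s
γ̇ = π D N / h = (π)(0.0669)(0.45) / 0.0063 = 15.0123 s⁻¹
Adiabatic rise: ΔT = η γ̇² t_res / (ρ cp) = 3547·(15.0123)²·192.653 / (917·2521) = 66.6178 K

value=66.62 K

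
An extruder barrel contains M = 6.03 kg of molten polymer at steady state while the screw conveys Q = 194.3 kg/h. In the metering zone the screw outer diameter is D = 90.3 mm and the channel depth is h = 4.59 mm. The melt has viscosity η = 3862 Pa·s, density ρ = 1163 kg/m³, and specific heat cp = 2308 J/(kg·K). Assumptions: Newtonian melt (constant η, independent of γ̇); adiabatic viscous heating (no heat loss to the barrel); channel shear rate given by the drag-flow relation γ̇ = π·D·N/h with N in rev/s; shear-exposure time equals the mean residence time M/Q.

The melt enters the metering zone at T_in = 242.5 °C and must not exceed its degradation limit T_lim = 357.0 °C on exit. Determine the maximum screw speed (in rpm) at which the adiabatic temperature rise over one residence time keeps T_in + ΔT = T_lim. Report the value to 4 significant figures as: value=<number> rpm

Throughput in SI: Q_s = 194.3 kg/h ÷ 3600 s/h = 0.0539722 kg/s
t_res = M / Q_s = 6.03 ÷ 0.0539722 = 111.724 s
Convert to metres: D = 0.0903 m, h = 0.00459 m
Allowable rise: ΔT_a = T_lim − T_in = 357.0 − 242.5 = 114.5 K
γ̇_max² = ΔT_a·ρ·cp / (η·t_res) = [114.5 × 1163 × 2308] / [3862 × 111.724] = 712.298 s⁻²
Take the square root: γ̇_max = √(712.298) = 26.6889 s⁻¹
N_max = γ̇_max h / (πD) = 26.6889·0.00459/(π·0.0903) = 0.431823 rev/s → ×60 = 25.9094 rpm

value=25.91 rpm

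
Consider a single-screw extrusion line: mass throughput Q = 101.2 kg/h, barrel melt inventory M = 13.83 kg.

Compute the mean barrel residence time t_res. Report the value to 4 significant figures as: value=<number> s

Convert throughput: Q = 101.2 kg/h = 101.2/3600 = 0.0281111 kg/s
Mean residence time: t_res = M/Q_s = 13.83 kg / 0.0281111 kg/s = 491.976 s

value=492.0 s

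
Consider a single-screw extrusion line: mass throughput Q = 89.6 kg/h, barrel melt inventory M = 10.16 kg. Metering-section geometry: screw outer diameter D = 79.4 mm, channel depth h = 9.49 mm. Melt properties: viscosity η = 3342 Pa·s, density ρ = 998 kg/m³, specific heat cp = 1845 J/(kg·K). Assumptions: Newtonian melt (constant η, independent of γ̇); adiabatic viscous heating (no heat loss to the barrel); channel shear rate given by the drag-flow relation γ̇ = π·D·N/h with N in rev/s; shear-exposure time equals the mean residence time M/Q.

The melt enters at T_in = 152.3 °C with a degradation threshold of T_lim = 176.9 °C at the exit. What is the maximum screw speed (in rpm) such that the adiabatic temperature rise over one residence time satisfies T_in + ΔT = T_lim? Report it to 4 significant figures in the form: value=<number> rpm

value=13.15 rpm

Throughput in SI: Q_s = 89.6 kg/h ÷ 3600 s/h = 0.0248889 kg/s
t_res = M / Q_s = 10.16 / 0.0248889 = 408.214 s
D = 79.4 mm = 0.0794 m;  h = 9.49 mm = 0.00949 m
Allowable rise: ΔT_a = T_lim − T_in = 176.9 − 152.3 = 24.6 K
γ̇_max² = ΔT_a·ρ·cp / (η·t_res) = [24.6 × 998 × 1845] / [3342 × 408.214] = 33.2022 s⁻²
γ̇_max = √33.2022 = 5.76214 s⁻¹
N_max = γ̇_max·h / (π·D) = 5.76214 · 0.00949 / (π · 0.0794) = 0.21922 rev/s = 13.1532 rpm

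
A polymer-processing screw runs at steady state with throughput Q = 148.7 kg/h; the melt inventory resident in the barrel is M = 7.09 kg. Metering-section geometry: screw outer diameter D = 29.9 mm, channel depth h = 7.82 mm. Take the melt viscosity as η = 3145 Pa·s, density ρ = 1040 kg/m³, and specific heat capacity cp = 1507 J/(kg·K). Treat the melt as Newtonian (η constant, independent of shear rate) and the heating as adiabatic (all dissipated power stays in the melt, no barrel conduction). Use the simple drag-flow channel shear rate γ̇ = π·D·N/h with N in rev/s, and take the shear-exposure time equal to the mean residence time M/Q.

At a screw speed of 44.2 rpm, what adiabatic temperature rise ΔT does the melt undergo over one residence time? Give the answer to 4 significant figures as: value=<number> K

Q_s = Q / 3600 = 148.7 / 3600 = 0.0413056 kg/s
t_res = M / Q_s = 7.09 ÷ 0.0413056 = 171.648 s
Convert to SI: D = 0.0299 m, h = 0.00782 m, N = 44.2/60 = 0.736667 rev/s
Shear rate: γ̇ = πDN/h = π·0.0299·0.736667/0.00782 = 8.84882 s⁻¹
ΔT = η·γ̇²·t_res / (ρ·cp) = 3145 · (8.84882)² · 171.648 / (1040 · 1507) = 26.9701 K

value=26.97 K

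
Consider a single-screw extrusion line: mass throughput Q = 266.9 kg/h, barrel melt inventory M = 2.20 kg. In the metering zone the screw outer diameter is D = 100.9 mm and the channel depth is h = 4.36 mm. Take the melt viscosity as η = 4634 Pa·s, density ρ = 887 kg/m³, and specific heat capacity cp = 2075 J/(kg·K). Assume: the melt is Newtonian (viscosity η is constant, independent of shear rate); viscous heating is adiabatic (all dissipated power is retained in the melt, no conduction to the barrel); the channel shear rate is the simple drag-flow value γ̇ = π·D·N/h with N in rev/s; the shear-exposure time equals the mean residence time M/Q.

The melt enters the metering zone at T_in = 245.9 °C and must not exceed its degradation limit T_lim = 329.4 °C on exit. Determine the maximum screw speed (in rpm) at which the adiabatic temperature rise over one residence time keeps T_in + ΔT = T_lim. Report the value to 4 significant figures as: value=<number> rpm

value=27.59 rpm

Q_s = Q / 3600 = 266.9 / 3600 = 0.0741389 kg/s
t_res = M / Q_s = 2.20 / 0.0741389 = 29.674 s
Convert to metres: D = 0.1009 m, h = 0.00436 m
Allowable rise: ΔT_a = T_lim − T_in = 329.4 − 245.9 = 83.5 K
γ̇_max² = ΔT_a·ρ·cp / (η·t_res) = [83.5 × 887 × 2075] / [4634 × 29.674] = 1117.62 s⁻²
γ̇_max = √1117.62 = 33.4309 s⁻¹
N_max = γ̇_max h / (πD) = 33.4309·0.00436/(π·0.1009) = 0.459826 rev/s → ×60 = 27.5895 rpm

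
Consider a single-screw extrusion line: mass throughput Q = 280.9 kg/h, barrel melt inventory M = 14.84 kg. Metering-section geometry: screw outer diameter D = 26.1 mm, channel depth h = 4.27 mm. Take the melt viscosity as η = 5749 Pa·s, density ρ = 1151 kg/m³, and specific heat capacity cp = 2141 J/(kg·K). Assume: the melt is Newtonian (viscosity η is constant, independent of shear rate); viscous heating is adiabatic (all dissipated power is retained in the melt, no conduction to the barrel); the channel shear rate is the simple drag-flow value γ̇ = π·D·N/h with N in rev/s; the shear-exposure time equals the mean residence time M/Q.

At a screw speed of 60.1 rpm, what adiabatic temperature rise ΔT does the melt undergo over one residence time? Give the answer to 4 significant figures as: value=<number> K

value=164.2 K

Throughput in SI: Q_s = 280.9 kg/h ÷ 3600 s/h = 0.0780278 kg/s
Mean residence time: t_res = M/Q_s = 14.84 kg / 0.0780278 kg/s = 190.189 s
Geometry in metres: D = 26.1 mm → 0.0261 m, h = 4.27 mm → 0.00427 m; screw speed N = 60.1 rpm = 1.00167 rev/s
γ̇ = π·D·N / h = π · 0.0261 · 1.00167 / 0.00427 = 19.2347 s⁻¹
ΔT = η·γ̇²·t_res / (ρ·cp) = 5749 · (19.2347)² · 190.189 / (1151 · 2141) = 164.156 K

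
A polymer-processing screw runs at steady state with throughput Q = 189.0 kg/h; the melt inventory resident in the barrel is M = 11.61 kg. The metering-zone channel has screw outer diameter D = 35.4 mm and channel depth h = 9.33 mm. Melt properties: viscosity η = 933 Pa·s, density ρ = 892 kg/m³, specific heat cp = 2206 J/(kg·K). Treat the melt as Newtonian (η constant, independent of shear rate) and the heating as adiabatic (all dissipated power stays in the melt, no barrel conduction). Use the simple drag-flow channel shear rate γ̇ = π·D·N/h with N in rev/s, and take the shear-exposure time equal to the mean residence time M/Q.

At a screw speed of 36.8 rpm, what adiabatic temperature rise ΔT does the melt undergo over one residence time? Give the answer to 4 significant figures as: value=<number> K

Q_s = Q / 3600 = 189.0 / 3600 = 0.0525 kg/s
t_res = M / Q_s = 11.61 / 0.0525 = 221.143 s
D = 35.4 mm = 0.0354 m;  h = 9.33 mm = 0.00933 m;  N = 36.8 rpm / 60 = 0.613333 rev/s
γ̇ = π D N / h = (π)(0.0354)(0.613333) / 0.00933 = 7.31085 s⁻¹
Adiabatic rise: ΔT = η γ̇² t_res / (ρ cp) = 933·(7.31085)²·221.143 / (892·2206) = 5.60429 K

value=5.604 K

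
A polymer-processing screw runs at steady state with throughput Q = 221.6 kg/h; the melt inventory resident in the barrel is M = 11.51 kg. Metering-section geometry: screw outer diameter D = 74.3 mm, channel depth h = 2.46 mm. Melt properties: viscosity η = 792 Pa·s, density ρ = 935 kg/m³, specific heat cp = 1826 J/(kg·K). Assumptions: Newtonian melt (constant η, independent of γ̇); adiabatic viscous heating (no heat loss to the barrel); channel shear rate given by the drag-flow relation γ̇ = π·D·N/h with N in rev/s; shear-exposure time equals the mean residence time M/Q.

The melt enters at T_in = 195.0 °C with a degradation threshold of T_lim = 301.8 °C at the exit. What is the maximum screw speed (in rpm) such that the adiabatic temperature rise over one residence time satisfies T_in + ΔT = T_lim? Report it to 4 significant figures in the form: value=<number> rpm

value=22.19 rpm

Q_s = Q / 3600 = 221.6 / 3600 = 0.0615556 kg/s
Mean residence time: t_res = M/Q_s = 11.51 kg / 0.0615556 kg/s = 186.986 s
Convert to metres: D = 0.0743 m, h = 0.00246 m
ΔT_a = T_lim − T_in = 301.8 − 195.0 = 106.8 K
γ̇_max² = ΔT_a·ρ·cp/(η·t_res) = 106.8·935·1826/(792·186.986) = 1231.26 s⁻²
γ̇_max = sqrt(1231.26) = 35.0893 s⁻¹
N_max = γ̇_max h / (πD) = 35.0893·0.00246/(π·0.0743) = 0.369804 rev/s → ×60 = 22.1882 rpm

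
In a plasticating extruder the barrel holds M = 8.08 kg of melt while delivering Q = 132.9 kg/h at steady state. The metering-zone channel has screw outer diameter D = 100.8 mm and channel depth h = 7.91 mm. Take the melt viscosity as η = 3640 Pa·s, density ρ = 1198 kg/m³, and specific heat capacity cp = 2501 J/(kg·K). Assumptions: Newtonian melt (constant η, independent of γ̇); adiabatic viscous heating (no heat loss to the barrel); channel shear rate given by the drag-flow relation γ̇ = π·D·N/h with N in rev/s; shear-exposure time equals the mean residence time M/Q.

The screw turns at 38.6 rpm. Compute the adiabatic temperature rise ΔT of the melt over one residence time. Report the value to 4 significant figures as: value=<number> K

value=176.4 K

Throughput in SI: Q_s = 132.9 kg/h ÷ 3600 s/h = 0.0369167 kg/s
Mean residence time: t_res = M/Q_s = 8.08 kg / 0.0369167 kg/s = 218.871 s
Geometry in metres: D = 100.8 mm → 0.1008 m, h = 7.91 mm → 0.00791 m; screw speed N = 38.6 rpm = 0.643333 rev/s
γ̇ = π D N / h = (π)(0.1008)(0.643333) / 0.00791 = 25.7555 s⁻¹
ΔT = η·γ̇²·t_res / (ρ·cp) = 3640 · (25.7555)² · 218.871 / (1198 · 2501) = 176.384 K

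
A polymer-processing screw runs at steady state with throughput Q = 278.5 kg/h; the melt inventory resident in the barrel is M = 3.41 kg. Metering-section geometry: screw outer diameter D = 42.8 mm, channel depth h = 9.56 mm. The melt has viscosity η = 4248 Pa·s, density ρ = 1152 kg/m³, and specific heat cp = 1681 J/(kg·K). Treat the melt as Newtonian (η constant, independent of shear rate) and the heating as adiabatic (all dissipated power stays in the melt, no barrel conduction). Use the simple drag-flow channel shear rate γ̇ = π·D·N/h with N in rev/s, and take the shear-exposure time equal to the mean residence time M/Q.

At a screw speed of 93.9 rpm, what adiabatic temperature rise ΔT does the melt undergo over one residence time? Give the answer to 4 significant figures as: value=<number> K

value=46.85 K

Q_s = Q / 3600 = 278.5 / 3600 = 0.0773611 kg/s
Mean residence time: t_res = M/Q_s = 3.41 kg / 0.0773611 kg/s = 44.079 s
D = 42.8 mm = 0.0428 m;  h = 9.56 mm = 0.00956 m;  N = 93.9 rpm / 60 = 1.565 rev/s
Shear rate: γ̇ = πDN/h = π·0.0428·1.565/0.00956 = 22.0115 s⁻¹
ΔT = η·γ̇²·t_res/(ρ·cp) = [4248 × 22.0115² × 44.079] / [1152 × 1681] = 46.8486 K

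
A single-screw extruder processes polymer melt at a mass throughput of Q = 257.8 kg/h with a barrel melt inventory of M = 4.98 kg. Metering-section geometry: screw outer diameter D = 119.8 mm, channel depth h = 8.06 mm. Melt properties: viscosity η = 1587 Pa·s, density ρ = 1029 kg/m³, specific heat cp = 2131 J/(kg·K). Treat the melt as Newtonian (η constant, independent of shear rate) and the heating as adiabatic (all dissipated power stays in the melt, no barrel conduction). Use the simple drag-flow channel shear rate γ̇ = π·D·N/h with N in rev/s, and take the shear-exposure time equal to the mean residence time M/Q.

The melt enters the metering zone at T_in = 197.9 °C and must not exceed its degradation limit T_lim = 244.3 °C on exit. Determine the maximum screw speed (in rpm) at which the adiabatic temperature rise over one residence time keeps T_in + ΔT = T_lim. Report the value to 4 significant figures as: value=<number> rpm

value=39.01 rpm

Q_s = Q / 3600 = 257.8 / 3600 = 0.0716111 kg/s
t_res = M / Q_s = 4.98 ÷ 0.0716111 = 69.5423 s
Convert to metres: D = 0.1198 m, h = 0.00806 m
Allowable rise: ΔT_a = T_lim − T_in = 244.3 − 197.9 = 46.4 K
Invert ΔT = ηγ̇²t_res/(ρcp) for γ̇: γ̇_max² = ΔT_a ρ cp / (η t_res) = 46.4·1029·2131 / (1587·69.5423) = 921.915 s⁻²
Take the square root: γ̇_max = √(921.915) = 30.3631 s⁻¹
Solve γ̇ = πDN/h for N: N_max = γ̇_max·h/(π·D) = 30.3631 × 0.00806 / (π × 0.1198) = 0.65024 rev/s = 39.0144 rpm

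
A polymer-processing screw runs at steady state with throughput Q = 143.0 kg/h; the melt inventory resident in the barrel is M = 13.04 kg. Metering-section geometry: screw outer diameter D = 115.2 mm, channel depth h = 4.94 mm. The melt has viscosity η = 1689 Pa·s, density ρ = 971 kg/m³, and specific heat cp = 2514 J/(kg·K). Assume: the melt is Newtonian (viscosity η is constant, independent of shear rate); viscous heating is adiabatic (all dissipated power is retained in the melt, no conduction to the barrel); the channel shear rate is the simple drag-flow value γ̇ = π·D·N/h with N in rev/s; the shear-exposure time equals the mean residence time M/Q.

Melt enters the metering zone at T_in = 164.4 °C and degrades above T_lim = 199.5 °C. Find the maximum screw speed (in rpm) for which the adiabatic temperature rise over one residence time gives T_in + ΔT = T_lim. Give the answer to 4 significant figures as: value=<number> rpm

value=10.18 rpm

Throughput in SI: Q_s = 143.0 kg/h ÷ 3600 s/h = 0.0397222 kg/s
t_res = M / Q_s = 13.04 / 0.0397222 = 328.28 s
Convert to metres: D = 0.1152 m, h = 0.00494 m
Allowable rise: ΔT_a = T_lim − T_in = 199.5 − 164.4 = 35.1 K
γ̇_max² = ΔT_a·ρ·cp/(η·t_res) = 35.1·971·2514/(1689·328.28) = 154.532 s⁻²
γ̇_max = sqrt(154.532) = 12.4311 s⁻¹
N_max = γ̇_max·h / (π·D) = 12.4311 · 0.00494 / (π · 0.1152) = 0.169681 rev/s = 10.1809 rpm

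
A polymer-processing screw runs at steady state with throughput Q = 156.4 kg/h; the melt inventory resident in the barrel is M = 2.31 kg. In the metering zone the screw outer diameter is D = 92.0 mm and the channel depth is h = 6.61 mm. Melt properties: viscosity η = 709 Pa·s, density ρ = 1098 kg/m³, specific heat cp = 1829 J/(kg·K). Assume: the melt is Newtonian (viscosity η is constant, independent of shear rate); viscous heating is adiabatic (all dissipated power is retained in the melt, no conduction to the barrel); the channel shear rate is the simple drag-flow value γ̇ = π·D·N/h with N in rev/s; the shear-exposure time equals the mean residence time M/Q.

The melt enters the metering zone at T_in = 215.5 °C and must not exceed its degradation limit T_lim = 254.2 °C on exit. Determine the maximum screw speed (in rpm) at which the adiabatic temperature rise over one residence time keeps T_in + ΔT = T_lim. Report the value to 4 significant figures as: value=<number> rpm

value=62.30 rpm

Q_s = Q / 3600 = 156.4 / 3600 = 0.0434444 kg/s
Mean residence time: t_res = M/Q_s = 2.31 kg / 0.0434444 kg/s = 53.1714 s
Geometry in SI: D = 92.0 mm → 0.092 m, h = 6.61 mm → 0.00661 m
ΔT_a = T_lim − T_in = 254.2 − 215.5 = 38.7 K
γ̇_max² = ΔT_a·ρ·cp/(η·t_res) = 38.7·1098·1829/(709·53.1714) = 2061.59 s⁻²
γ̇_max = √2061.59 = 45.4048 s⁻¹
N_max = γ̇_max h / (πD) = 45.4048·0.00661/(π·0.092) = 1.0384 rev/s → ×60 = 62.3041 rpm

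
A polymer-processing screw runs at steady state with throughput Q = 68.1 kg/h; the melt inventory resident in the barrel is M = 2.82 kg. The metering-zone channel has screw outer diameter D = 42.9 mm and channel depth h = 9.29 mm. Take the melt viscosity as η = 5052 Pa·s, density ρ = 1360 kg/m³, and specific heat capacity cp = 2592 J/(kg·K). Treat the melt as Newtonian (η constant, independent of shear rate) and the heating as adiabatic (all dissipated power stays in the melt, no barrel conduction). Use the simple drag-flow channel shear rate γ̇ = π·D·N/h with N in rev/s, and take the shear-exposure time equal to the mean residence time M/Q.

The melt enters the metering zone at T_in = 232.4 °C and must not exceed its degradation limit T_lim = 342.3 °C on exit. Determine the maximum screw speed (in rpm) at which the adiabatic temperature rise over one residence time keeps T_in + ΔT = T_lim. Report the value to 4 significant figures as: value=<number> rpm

value=93.80 rpm

Convert throughput: Q = 68.1 kg/h = 68.1/3600 = 0.0189167 kg/s
Mean residence time: t_res = M/Q_s = 2.82 kg / 0.0189167 kg/s = 149.075 s
Geometry in SI: D = 42.9 mm → 0.0429 m, h = 9.29 mm → 0.00929 m
Allowable rise: ΔT_a = T_lim − T_in = 342.3 − 232.4 = 109.9 K
γ̇_max² = ΔT_a·ρ·cp/(η·t_res) = 109.9·1360·2592/(5052·149.075) = 514.403 s⁻²
Take the square root: γ̇_max = √(514.403) = 22.6805 s⁻¹
Solve γ̇ = πDN/h for N: N_max = γ̇_max·h/(π·D) = 22.6805 × 0.00929 / (π × 0.0429) = 1.56337 rev/s = 93.8019 rpm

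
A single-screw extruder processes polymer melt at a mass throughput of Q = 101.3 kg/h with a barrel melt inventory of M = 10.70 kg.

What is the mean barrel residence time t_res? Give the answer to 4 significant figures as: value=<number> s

Q_s = Q / 3600 = 101.3 / 3600 = 0.0281389 kg/s
t_res = M / Q_s = 10.70 ÷ 0.0281389 = 380.257 s

value=380.3 s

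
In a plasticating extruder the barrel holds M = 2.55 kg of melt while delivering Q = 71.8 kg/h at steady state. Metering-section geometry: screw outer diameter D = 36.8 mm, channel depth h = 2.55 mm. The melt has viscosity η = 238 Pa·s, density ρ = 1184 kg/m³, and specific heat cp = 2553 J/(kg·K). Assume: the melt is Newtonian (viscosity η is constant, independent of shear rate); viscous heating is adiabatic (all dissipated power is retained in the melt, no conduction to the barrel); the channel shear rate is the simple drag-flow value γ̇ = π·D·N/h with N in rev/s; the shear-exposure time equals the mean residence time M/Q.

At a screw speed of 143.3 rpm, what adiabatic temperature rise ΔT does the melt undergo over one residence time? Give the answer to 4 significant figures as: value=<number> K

value=118.0 K

Throughput in SI: Q_s = 71.8 kg/h ÷ 3600 s/h = 0.0199444 kg/s
t_res = M / Q_s = 2.55 ÷ 0.0199444 = 127.855 s
Geometry in metres: D = 36.8 mm → 0.0368 m, h = 2.55 mm → 0.00255 m; screw speed N = 143.3 rpm = 2.38833 rev/s
γ̇ = π D N / h = (π)(0.0368)(2.38833) / 0.00255 = 108.281 s⁻¹
Adiabatic rise: ΔT = η γ̇² t_res / (ρ cp) = 238·(108.281)²·127.855 / (1184·2553) = 118.031 K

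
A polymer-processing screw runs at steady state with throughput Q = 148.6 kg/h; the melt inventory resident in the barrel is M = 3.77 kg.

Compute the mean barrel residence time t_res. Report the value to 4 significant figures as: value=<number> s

value=91.33 s

Throughput in SI: Q_s = 148.6 kg/h ÷ 3600 s/h = 0.0412778 kg/s
Mean residence time: t_res = M/Q_s = 3.77 kg / 0.0412778 kg/s = 91.3324 s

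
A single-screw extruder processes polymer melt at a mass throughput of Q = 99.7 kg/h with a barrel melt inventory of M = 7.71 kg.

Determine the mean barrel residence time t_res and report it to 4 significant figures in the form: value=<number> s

Throughput in SI: Q_s = 99.7 kg/h ÷ 3600 s/h = 0.0276944 kg/s
Mean residence time: t_res = M/Q_s = 7.71 kg / 0.0276944 kg/s = 278.395 s

value=278.4 s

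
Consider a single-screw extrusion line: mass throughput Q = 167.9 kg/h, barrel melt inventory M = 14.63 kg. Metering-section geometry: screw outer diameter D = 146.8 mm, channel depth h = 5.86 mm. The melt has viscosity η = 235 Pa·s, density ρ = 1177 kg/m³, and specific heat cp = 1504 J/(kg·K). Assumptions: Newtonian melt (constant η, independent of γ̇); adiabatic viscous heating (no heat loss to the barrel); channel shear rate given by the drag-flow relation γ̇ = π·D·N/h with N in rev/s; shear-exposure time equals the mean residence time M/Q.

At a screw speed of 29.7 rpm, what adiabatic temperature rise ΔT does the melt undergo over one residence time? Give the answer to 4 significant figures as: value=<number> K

Q_s = Q / 3600 = 167.9 / 3600 = 0.0466389 kg/s
t_res = M / Q_s = 14.63 / 0.0466389 = 313.687 s
D = 146.8 mm = 0.1468 m;  h = 5.86 mm = 0.00586 m;  N = 29.7 rpm / 60 = 0.495 rev/s
γ̇ = π·D·N / h = π · 0.1468 · 0.495 / 0.00586 = 38.9568 s⁻¹
ΔT = η·γ̇²·t_res/(ρ·cp) = [235 × 38.9568² × 313.687] / [1177 × 1504] = 63.1985 K

value=63.20 K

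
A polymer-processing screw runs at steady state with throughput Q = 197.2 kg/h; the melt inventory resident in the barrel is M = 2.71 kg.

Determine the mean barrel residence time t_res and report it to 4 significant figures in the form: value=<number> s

Throughput in SI: Q_s = 197.2 kg/h ÷ 3600 s/h = 0.0547778 kg/s
t_res = M / Q_s = 2.71 ÷ 0.0547778 = 49.4726 s

value=49.47 s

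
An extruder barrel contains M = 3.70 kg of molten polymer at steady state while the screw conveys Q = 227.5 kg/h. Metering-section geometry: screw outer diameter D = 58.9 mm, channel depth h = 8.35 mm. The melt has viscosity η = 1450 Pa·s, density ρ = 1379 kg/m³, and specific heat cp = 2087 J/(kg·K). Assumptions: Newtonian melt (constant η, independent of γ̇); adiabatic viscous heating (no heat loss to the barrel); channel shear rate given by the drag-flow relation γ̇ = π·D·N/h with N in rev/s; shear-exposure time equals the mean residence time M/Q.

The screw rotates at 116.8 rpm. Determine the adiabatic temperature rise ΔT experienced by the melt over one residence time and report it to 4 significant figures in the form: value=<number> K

value=54.90 K

Q_s = Q / 3600 = 227.5 / 3600 = 0.0631944 kg/s
t_res = M / Q_s = 3.70 / 0.0631944 = 58.5495 s
Convert to SI: D = 0.0589 m, h = 0.00835 m, N = 116.8/60 = 1.94667 rev/s
γ̇ = π·D·N / h = π · 0.0589 · 1.94667 / 0.00835 = 43.139 s⁻¹
Adiabatic rise: ΔT = η γ̇² t_res / (ρ cp) = 1450·(43.139)²·58.5495 / (1379·2087) = 54.8965 K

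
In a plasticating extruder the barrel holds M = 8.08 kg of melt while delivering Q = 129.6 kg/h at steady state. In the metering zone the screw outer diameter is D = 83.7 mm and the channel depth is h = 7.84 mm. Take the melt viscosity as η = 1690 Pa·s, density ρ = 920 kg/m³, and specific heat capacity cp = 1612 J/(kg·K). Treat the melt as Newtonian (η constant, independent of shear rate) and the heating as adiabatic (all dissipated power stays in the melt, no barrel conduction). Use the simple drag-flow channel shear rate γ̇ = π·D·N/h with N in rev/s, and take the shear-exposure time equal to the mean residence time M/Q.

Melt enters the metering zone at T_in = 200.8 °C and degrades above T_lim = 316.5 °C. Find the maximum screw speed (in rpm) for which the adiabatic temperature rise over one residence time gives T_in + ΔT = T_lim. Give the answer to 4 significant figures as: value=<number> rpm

value=38.05 rpm

Throughput in SI: Q_s = 129.6 kg/h ÷ 3600 s/h = 0.036 kg/s
Mean residence time: t_res = M/Q_s = 8.08 kg / 0.036 kg/s = 224.444 s
Convert to metres: D = 0.0837 m, h = 0.00784 m
Allowable rise: ΔT_a = T_lim − T_in = 316.5 − 200.8 = 115.7 K
γ̇_max² = ΔT_a·ρ·cp / (η·t_res) = [115.7 × 920 × 1612] / [1690 × 224.444] = 452.367 s⁻²
γ̇_max = sqrt(452.367) = 21.2689 s⁻¹
N_max = γ̇_max h / (πD) = 21.2689·0.00784/(π·0.0837) = 0.634141 rev/s → ×60 = 38.0485 rpm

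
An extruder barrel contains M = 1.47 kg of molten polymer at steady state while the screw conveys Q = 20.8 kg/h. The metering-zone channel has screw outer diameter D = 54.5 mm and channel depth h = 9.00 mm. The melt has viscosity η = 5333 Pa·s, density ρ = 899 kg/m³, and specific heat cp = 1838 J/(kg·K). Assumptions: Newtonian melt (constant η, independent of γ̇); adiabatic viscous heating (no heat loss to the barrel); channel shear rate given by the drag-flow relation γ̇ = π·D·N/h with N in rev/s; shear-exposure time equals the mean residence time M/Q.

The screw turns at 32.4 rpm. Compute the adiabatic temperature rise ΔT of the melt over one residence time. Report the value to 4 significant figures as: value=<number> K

value=86.66 K

Convert throughput: Q = 20.8 kg/h = 20.8/3600 = 0.00577778 kg/s
t_res = M / Q_s = 1.47 / 0.00577778 = 254.423 s
D = 54.5 mm = 0.0545 m;  h = 9.00 mm = 0.009 m;  N = 32.4 rpm / 60 = 0.54 rev/s
γ̇ = π·D·N / h = π · 0.0545 · 0.54 / 0.009 = 10.273 s⁻¹
Adiabatic rise: ΔT = η γ̇² t_res / (ρ cp) = 5333·(10.273)²·254.423 / (899·1838) = 86.6599 K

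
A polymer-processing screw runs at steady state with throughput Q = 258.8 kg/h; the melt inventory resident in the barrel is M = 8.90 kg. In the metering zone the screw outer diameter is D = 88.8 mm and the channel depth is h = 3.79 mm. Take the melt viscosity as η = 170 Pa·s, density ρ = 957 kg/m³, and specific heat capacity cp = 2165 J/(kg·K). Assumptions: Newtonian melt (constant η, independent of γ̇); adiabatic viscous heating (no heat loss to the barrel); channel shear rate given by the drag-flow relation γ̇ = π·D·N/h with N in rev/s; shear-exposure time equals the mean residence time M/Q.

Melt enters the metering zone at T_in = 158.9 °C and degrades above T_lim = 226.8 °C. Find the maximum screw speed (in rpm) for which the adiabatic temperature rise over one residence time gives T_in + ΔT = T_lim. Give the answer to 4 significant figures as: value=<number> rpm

Convert throughput: Q = 258.8 kg/h = 258.8/3600 = 0.0718889 kg/s
Mean residence time: t_res = M/Q_s = 8.90 kg / 0.0718889 kg/s = 123.802 s
D = 88.8 mm = 0.0888 m;  h = 3.79 mm = 0.00379 m
Allowable rise: ΔT_a = T_lim − T_in = 226.8 − 158.9 = 67.9 K
γ̇_max² = ΔT_a·ρ·cp / (η·t_res) = [67.9 × 957 × 2165] / [170 × 123.802] = 6684.4 s⁻²
γ̇_max = sqrt(6684.4) = 81.7582 s⁻¹
N_max = γ̇_max·h / (π·D) = 81.7582 · 0.00379 / (π · 0.0888) = 1.11073 rev/s = 66.6437 rpm

value=66.64 rpm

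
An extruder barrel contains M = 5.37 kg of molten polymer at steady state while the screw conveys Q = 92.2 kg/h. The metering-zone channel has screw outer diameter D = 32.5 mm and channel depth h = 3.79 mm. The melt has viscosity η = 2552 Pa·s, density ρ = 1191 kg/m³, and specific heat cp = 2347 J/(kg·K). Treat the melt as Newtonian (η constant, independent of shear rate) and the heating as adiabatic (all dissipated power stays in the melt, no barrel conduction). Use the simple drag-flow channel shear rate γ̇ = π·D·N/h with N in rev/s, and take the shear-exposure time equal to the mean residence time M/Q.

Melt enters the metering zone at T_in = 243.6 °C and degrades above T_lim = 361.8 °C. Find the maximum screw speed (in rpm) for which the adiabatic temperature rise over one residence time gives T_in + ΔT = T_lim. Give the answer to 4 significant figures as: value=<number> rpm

Throughput in SI: Q_s = 92.2 kg/h ÷ 3600 s/h = 0.0256111 kg/s
Mean residence time: t_res = M/Q_s = 5.37 kg / 0.0256111 kg/s = 209.675 s
D = 32.5 mm = 0.0325 m;  h = 3.79 mm = 0.00379 m
ΔT_a = T_lim − T_in = 361.8 °C − 243.6 °C = 118.2 K
γ̇_max² = ΔT_a·ρ·cp / (η·t_res) = [118.2 × 1191 × 2347] / [2552 × 209.675] = 617.47 s⁻²
Take the square root: γ̇_max = √(617.47) = 24.8489 s⁻¹
N_max = γ̇_max h / (πD) = 24.8489·0.00379/(π·0.0325) = 0.922388 rev/s → ×60 = 55.3433 rpm

value=55.34 rpm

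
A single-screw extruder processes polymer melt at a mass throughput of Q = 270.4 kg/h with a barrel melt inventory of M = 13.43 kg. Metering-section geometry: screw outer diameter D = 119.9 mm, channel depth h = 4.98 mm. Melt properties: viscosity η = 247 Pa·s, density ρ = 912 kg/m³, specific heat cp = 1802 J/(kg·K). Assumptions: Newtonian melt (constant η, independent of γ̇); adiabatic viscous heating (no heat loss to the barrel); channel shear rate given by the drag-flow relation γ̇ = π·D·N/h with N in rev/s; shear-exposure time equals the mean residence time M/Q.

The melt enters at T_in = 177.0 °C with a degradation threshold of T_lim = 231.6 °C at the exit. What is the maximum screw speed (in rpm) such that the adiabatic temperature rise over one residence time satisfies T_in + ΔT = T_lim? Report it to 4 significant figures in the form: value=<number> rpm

value=35.76 rpm

Convert throughput: Q = 270.4 kg/h = 270.4/3600 = 0.0751111 kg/s
Mean residence time: t_res = M/Q_s = 13.43 kg / 0.0751111 kg/s = 178.802 s
Convert to metres: D = 0.1199 m, h = 0.00498 m
Allowable rise: ΔT_a = T_lim − T_in = 231.6 − 177.0 = 54.6 K
Invert ΔT = ηγ̇²t_res/(ρcp) for γ̇: γ̇_max² = ΔT_a ρ cp / (η t_res) = 54.6·912·1802 / (247·178.802) = 2031.77 s⁻²
γ̇_max = √2031.77 = 45.0751 s⁻¹
Solve γ̇ = πDN/h for N: N_max = γ̇_max·h/(π·D) = 45.0751 × 0.00498 / (π × 0.1199) = 0.595932 rev/s = 35.7559 rpm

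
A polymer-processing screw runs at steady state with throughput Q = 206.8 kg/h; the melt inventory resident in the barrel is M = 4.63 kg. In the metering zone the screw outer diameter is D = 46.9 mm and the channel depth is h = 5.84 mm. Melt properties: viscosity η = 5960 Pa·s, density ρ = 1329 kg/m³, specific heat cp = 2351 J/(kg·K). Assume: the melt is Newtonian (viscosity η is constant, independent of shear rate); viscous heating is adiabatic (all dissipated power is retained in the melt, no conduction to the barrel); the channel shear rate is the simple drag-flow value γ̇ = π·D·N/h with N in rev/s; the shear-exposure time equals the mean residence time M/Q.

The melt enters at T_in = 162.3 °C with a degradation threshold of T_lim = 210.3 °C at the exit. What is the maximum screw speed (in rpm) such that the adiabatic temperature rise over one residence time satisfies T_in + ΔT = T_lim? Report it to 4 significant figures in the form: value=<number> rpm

Convert throughput: Q = 206.8 kg/h = 206.8/3600 = 0.0574444 kg/s
Mean residence time: t_res = M/Q_s = 4.63 kg / 0.0574444 kg/s = 80.5996 s
D = 46.9 mm = 0.0469 m;  h = 5.84 mm = 0.00584 m
Allowable rise: ΔT_a = T_lim − T_in = 210.3 − 162.3 = 48 K
Invert ΔT = ηγ̇²t_res/(ρcp) for γ̇: γ̇_max² = ΔT_a ρ cp / (η t_res) = 48·1329·2351 / (5960·80.5996) = 312.205 s⁻²
Take the square root: γ̇_max = √(312.205) = 17.6693 s⁻¹
N_max = γ̇_max·h / (π·D) = 17.6693 · 0.00584 / (π · 0.0469) = 0.700342 rev/s = 42.0205 rpm

value=42.02 rpm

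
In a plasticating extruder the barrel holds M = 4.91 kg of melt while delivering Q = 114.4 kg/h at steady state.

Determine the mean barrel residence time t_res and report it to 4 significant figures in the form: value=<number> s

value=154.5 s

Q_s = Q / 3600 = 114.4 / 3600 = 0.0317778 kg/s
t_res = M / Q_s = 4.91 / 0.0317778 = 154.51 s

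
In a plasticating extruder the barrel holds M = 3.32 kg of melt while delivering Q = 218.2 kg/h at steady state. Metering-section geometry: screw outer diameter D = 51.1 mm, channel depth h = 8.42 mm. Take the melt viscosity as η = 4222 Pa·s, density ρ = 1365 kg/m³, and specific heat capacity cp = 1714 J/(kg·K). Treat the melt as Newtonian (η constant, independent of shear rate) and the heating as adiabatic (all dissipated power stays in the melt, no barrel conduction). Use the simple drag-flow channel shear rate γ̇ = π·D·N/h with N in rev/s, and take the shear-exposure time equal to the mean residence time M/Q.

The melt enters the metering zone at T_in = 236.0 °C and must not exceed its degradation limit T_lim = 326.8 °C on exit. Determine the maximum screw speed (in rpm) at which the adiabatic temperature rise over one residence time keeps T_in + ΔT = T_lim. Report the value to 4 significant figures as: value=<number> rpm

Convert throughput: Q = 218.2 kg/h = 218.2/3600 = 0.0606111 kg/s
Mean residence time: t_res = M/Q_s = 3.32 kg / 0.0606111 kg/s = 54.7754 s
Geometry in SI: D = 51.1 mm → 0.0511 m, h = 8.42 mm → 0.00842 m
ΔT_a = T_lim − T_in = 326.8 − 236.0 = 90.8 K
γ̇_max² = ΔT_a·ρ·cp / (η·t_res) = [90.8 × 1365 × 1714] / [4222 × 54.7754] = 918.597 s⁻²
γ̇_max = √918.597 = 30.3084 s⁻¹
N_max = γ̇_max·h / (π·D) = 30.3084 · 0.00842 / (π · 0.0511) = 1.58966 rev/s = 95.3795 rpm

value=95.38 rpm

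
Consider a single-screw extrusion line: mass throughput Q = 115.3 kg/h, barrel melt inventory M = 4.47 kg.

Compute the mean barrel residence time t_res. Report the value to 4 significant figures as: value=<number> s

value=139.6 s

Q_s = Q / 3600 = 115.3 / 3600 = 0.0320278 kg/s
Mean residence time: t_res = M/Q_s = 4.47 kg / 0.0320278 kg/s = 139.566 s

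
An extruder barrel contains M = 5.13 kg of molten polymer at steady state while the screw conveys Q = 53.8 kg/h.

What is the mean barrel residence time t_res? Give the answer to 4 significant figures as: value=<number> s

value=343.3 s

Q_s = Q / 3600 = 53.8 / 3600 = 0.0149444 kg/s
t_res = M / Q_s = 5.13 ÷ 0.0149444 = 343.271 s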